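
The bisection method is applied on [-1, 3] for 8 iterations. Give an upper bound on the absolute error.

Bisection error bound: |error| ≤ (b-a)/2^n
|error| ≤ (3 - (-1))/2^8 = 4/2^8
|error| ≤ 0.0156250000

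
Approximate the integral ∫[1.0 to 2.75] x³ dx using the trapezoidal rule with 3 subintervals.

f(x) = x³
a = 1.0, b = 2.75, n = 3
h = (b - a)/n = 0.583333

Trapezoidal rule: (h/2)[f(x₀) + 2f(x₁) + 2f(x₂) + ... + f(xₙ)]

x_0 = 1.0000, f(x_0) = 1.000000, coefficient = 1
x_1 = 1.5833, f(x_1) = 3.969329, coefficient = 2
x_2 = 2.1667, f(x_2) = 10.171296, coefficient = 2
x_3 = 2.7500, f(x_3) = 20.796875, coefficient = 1

I ≈ (0.583333/2) × 50.078125 = 14.606120
Exact value: 14.047852
Error: 0.558268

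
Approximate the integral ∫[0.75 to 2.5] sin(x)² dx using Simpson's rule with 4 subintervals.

f(x) = sin(x)²
a = 0.75, b = 2.5, n = 4
h = (b - a)/n = 0.437500

Simpson's rule: (h/3)[f(x₀) + 4f(x₁) + 2f(x₂) + ... + f(xₙ)]

x_0 = 0.7500, f(x_0) = 0.464631, coefficient = 1
x_1 = 1.1875, f(x_1) = 0.860139, coefficient = 4
x_2 = 1.6250, f(x_2) = 0.997065, coefficient = 2
x_3 = 2.0625, f(x_3) = 0.777095, coefficient = 4
x_4 = 2.5000, f(x_4) = 0.358169, coefficient = 1

I ≈ (0.437500/3) × 9.365866 = 1.365855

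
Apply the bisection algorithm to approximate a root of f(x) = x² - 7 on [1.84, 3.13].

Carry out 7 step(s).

f(x) = x² - 7
Initial interval: [1.84, 3.13]

Iteration 1:
  c_1 = (1.840000 + 3.130000)/2 = 2.485000
  f(c_1) = f(2.485000) = -0.824775
  f(a) × f(c) ≥ 0, new interval: [2.485000, 3.130000]
Iteration 2:
  c_2 = (2.485000 + 3.130000)/2 = 2.807500
  f(c_2) = f(2.807500) = 0.882056
  f(a) × f(c) < 0, new interval: [2.485000, 2.807500]
Iteration 3:
  c_3 = (2.485000 + 2.807500)/2 = 2.646250
  f(c_3) = f(2.646250) = 0.002639
  f(a) × f(c) < 0, new interval: [2.485000, 2.646250]
Iteration 4:
  c_4 = (2.485000 + 2.646250)/2 = 2.565625
  f(c_4) = f(2.565625) = -0.417568
  f(a) × f(c) ≥ 0, new interval: [2.565625, 2.646250]
Iteration 5:
  c_5 = (2.565625 + 2.646250)/2 = 2.605938
  f(c_5) = f(2.605938) = -0.209090
  f(a) × f(c) ≥ 0, new interval: [2.605938, 2.646250]
Iteration 6:
  c_6 = (2.605938 + 2.646250)/2 = 2.626094
  f(c_6) = f(2.626094) = -0.103632
  f(a) × f(c) ≥ 0, new interval: [2.626094, 2.646250]
Iteration 7:
  c_7 = (2.626094 + 2.646250)/2 = 2.636172
  f(c_7) = f(2.636172) = -0.050598
  f(a) × f(c) ≥ 0, new interval: [2.636172, 2.646250]

After 7 iteration(s), the approximation is c_7 = 2.636172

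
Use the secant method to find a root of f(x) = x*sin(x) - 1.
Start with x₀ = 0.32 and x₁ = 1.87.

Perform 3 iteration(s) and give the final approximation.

f(x) = x*sin(x) - 1
x₀ = 0.32, x₁ = 1.87

Secant formula: x_{n+1} = x_n - f(x_n)(x_n - x_{n-1})/(f(x_n) - f(x_{n-1}))

Iteration 1:
  f(0.320000) = -0.899339
  f(1.870000) = 0.786919
  x_2 = 1.870000 - 0.786919×(1.870000 - 0.320000)/(0.786919 - (-0.899339))
       = 1.146668
Iteration 2:
  f(1.870000) = 0.786919
  f(1.146668) = 0.045071
  x_3 = 1.146668 - 0.045071×(1.146668 - 1.870000)/(0.045071 - 0.786919)
       = 1.102722
Iteration 3:
  f(1.146668) = 0.045071
  f(1.102722) = -0.015888
  x_4 = 1.102722 - (-0.015888)×(1.102722 - 1.146668)/(-0.015888 - 0.045071)
       = 1.114176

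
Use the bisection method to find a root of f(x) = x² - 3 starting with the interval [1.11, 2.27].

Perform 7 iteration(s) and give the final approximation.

f(x) = x² - 3
Initial interval: [1.11, 2.27]

Iteration 1:
  c_1 = (1.110000 + 2.270000)/2 = 1.690000
  f(c_1) = f(1.690000) = -0.143900
  f(a) × f(c) ≥ 0, new interval: [1.690000, 2.270000]
Iteration 2:
  c_2 = (1.690000 + 2.270000)/2 = 1.980000
  f(c_2) = f(1.980000) = 0.920400
  f(a) × f(c) < 0, new interval: [1.690000, 1.980000]
Iteration 3:
  c_3 = (1.690000 + 1.980000)/2 = 1.835000
  f(c_3) = f(1.835000) = 0.367225
  f(a) × f(c) < 0, new interval: [1.690000, 1.835000]
Iteration 4:
  c_4 = (1.690000 + 1.835000)/2 = 1.762500
  f(c_4) = f(1.762500) = 0.106406
  f(a) × f(c) < 0, new interval: [1.690000, 1.762500]
Iteration 5:
  c_5 = (1.690000 + 1.762500)/2 = 1.726250
  f(c_5) = f(1.726250) = -0.020061
  f(a) × f(c) ≥ 0, new interval: [1.726250, 1.762500]
Iteration 6:
  c_6 = (1.726250 + 1.762500)/2 = 1.744375
  f(c_6) = f(1.744375) = 0.042844
  f(a) × f(c) < 0, new interval: [1.726250, 1.744375]
Iteration 7:
  c_7 = (1.726250 + 1.744375)/2 = 1.735312
  f(c_7) = f(1.735312) = 0.011309
  f(a) × f(c) < 0, new interval: [1.726250, 1.735312]

After 7 iteration(s), the approximation is c_7 = 1.735312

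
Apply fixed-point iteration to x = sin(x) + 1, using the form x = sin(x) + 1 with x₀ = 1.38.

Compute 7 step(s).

Equation: x = sin(x) + 1
Fixed-point form: x = sin(x) + 1
x₀ = 1.38

x_1 = g(1.380000) = 1.981854
x_2 = g(1.981854) = 1.916699
x_3 = g(1.916699) = 1.940770
x_4 = g(1.940770) = 1.932337
x_5 = g(1.932337) = 1.935353
x_6 = g(1.935353) = 1.934282
x_7 = g(1.934282) = 1.934663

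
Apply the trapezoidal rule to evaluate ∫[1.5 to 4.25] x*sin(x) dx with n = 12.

f(x) = x*sin(x)
a = 1.5, b = 4.25, n = 12
h = (b - a)/n = 0.229167

Trapezoidal rule: (h/2)[f(x₀) + 2f(x₁) + 2f(x₂) + ... + f(xₙ)]

x_0 = 1.5000, f(x_0) = 1.496242, coefficient = 1
x_1 = 1.7292, f(x_1) = 1.707527, coefficient = 2
x_2 = 1.9583, f(x_2) = 1.813109, coefficient = 2
x_3 = 2.1875, f(x_3) = 1.784539, coefficient = 2
x_4 = 2.4167, f(x_4) = 1.602443, coefficient = 2
x_5 = 2.6458, f(x_5) = 1.258622, coefficient = 2
x_6 = 2.8750, f(x_6) = 0.757407, coefficient = 2
x_7 = 3.1042, f(x_7) = 0.116149, coefficient = 2
x_8 = 3.3333, f(x_8) = -0.635227, coefficient = 2
x_9 = 3.5625, f(x_9) = -1.455598, coefficient = 2
x_10 = 3.7917, f(x_10) = -2.294889, coefficient = 2
x_11 = 4.0208, f(x_11) = -3.097066, coefficient = 2
x_12 = 4.2500, f(x_12) = -3.803705, coefficient = 1

I ≈ (0.229167/2) × 0.806574 = 0.092420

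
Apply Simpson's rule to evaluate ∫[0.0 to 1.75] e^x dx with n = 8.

f(x) = e^x
a = 0.0, b = 1.75, n = 8
h = (b - a)/n = 0.218750

Simpson's rule: (h/3)[f(x₀) + 4f(x₁) + 2f(x₂) + ... + f(xₙ)]

x_0 = 0.0000, f(x_0) = 1.000000, coefficient = 1
x_1 = 0.2188, f(x_1) = 1.244520, coefficient = 4
x_2 = 0.4375, f(x_2) = 1.548830, coefficient = 2
x_3 = 0.6562, f(x_3) = 1.927550, coefficient = 4
x_4 = 0.8750, f(x_4) = 2.398875, coefficient = 2
x_5 = 1.0938, f(x_5) = 2.985449, coefficient = 4
x_6 = 1.3125, f(x_6) = 3.715451, coefficient = 2
x_7 = 1.5312, f(x_7) = 4.623953, coefficient = 4
x_8 = 1.7500, f(x_8) = 5.754603, coefficient = 1

I ≈ (0.218750/3) × 65.206804 = 4.754663
Exact value: 4.754603
Error: 0.000060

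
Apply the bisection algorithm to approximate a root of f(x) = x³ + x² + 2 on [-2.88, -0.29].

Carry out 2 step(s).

f(x) = x³ + x² + 2
Initial interval: [-2.88, -0.29]

Iteration 1:
  c_1 = (-2.880000 + (-0.290000))/2 = -1.585000
  f(c_1) = f(-1.585000) = 0.530348
  f(a) × f(c) < 0, new interval: [-2.880000, -1.585000]
Iteration 2:
  c_2 = (-2.880000 + (-1.585000))/2 = -2.232500
  f(c_2) = f(-2.232500) = -4.142849
  f(a) × f(c) ≥ 0, new interval: [-2.232500, -1.585000]

After 2 iteration(s), the approximation is c_2 = -2.232500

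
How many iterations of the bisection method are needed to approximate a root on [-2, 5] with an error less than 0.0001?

We need (b-a)/2^n ≤ 0.0001
(5 - (-2))/2^n ≤ 0.0001
7/2^n ≤ 0.0001
2^n ≥ 70000
n ≥ log₂(70000) = 16.10
n ≥ 17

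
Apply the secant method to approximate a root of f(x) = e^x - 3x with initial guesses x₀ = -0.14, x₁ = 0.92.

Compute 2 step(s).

f(x) = e^x - 3x
x₀ = -0.14, x₁ = 0.92

Secant formula: x_{n+1} = x_n - f(x_n)(x_n - x_{n-1})/(f(x_n) - f(x_{n-1}))

Iteration 1:
  f(-0.140000) = 1.289358
  f(0.920000) = -0.250710
  x_2 = 0.920000 - (-0.250710)×(0.920000 - (-0.140000))/(-0.250710 - 1.289358)
       = 0.747441
Iteration 2:
  f(0.920000) = -0.250710
  f(0.747441) = -0.130734
  x_3 = 0.747441 - (-0.130734)×(0.747441 - 0.920000)/(-0.130734 - (-0.250710))
       = 0.559410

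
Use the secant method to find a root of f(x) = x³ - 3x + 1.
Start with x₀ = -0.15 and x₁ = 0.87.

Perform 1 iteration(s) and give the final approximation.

f(x) = x³ - 3x + 1
x₀ = -0.15, x₁ = 0.87

Secant formula: x_{n+1} = x_n - f(x_n)(x_n - x_{n-1})/(f(x_n) - f(x_{n-1}))

Iteration 1:
  f(-0.150000) = 1.446625
  f(0.870000) = -0.951497
  x_2 = 0.870000 - (-0.951497)×(0.870000 - (-0.150000))/(-0.951497 - 1.446625)
       = 0.465297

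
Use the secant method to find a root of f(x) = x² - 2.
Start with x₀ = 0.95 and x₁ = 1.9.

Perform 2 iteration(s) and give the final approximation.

f(x) = x² - 2
x₀ = 0.95, x₁ = 1.9

Secant formula: x_{n+1} = x_n - f(x_n)(x_n - x_{n-1})/(f(x_n) - f(x_{n-1}))

Iteration 1:
  f(0.950000) = -1.097500
  f(1.900000) = 1.610000
  x_2 = 1.900000 - 1.610000×(1.900000 - 0.950000)/(1.610000 - (-1.097500))
       = 1.335088
Iteration 2:
  f(1.900000) = 1.610000
  f(1.335088) = -0.217541
  x_3 = 1.335088 - (-0.217541)×(1.335088 - 1.900000)/(-0.217541 - 1.610000)
       = 1.402332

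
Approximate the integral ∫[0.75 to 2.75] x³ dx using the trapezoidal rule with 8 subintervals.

f(x) = x³
a = 0.75, b = 2.75, n = 8
h = (b - a)/n = 0.250000

Trapezoidal rule: (h/2)[f(x₀) + 2f(x₁) + 2f(x₂) + ... + f(xₙ)]

x_0 = 0.7500, f(x_0) = 0.421875, coefficient = 1
x_1 = 1.0000, f(x_1) = 1.000000, coefficient = 2
x_2 = 1.2500, f(x_2) = 1.953125, coefficient = 2
x_3 = 1.5000, f(x_3) = 3.375000, coefficient = 2
x_4 = 1.7500, f(x_4) = 5.359375, coefficient = 2
x_5 = 2.0000, f(x_5) = 8.000000, coefficient = 2
x_6 = 2.2500, f(x_6) = 11.390625, coefficient = 2
x_7 = 2.5000, f(x_7) = 15.625000, coefficient = 2
x_8 = 2.7500, f(x_8) = 20.796875, coefficient = 1

I ≈ (0.250000/2) × 114.625000 = 14.328125
Exact value: 14.218750
Error: 0.109375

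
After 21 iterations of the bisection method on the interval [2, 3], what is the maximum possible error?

Bisection error bound: |error| ≤ (b-a)/2^n
|error| ≤ (3 - 2)/2^21 = 1/2^21
|error| ≤ 0.0000004768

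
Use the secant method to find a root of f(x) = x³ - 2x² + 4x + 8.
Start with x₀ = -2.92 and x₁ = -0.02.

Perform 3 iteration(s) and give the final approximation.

f(x) = x³ - 2x² + 4x + 8
x₀ = -2.92, x₁ = -0.02

Secant formula: x_{n+1} = x_n - f(x_n)(x_n - x_{n-1})/(f(x_n) - f(x_{n-1}))

Iteration 1:
  f(-2.920000) = -45.629888
  f(-0.020000) = 7.919192
  x_2 = -0.020000 - 7.919192×(-0.020000 - (-2.920000))/(7.919192 - (-45.629888))
       = -0.448871
Iteration 2:
  f(-0.020000) = 7.919192
  f(-0.448871) = 5.711104
  x_3 = -0.448871 - 5.711104×(-0.448871 - (-0.020000))/(5.711104 - 7.919192)
       = -1.558124
Iteration 3:
  f(-0.448871) = 5.711104
  f(-1.558124) = -6.870729
  x_4 = -1.558124 - (-6.870729)×(-1.558124 - (-0.448871))/(-6.870729 - 5.711104)
       = -0.952379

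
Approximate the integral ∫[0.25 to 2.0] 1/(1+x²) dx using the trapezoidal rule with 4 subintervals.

f(x) = 1/(1+x²)
a = 0.25, b = 2.0, n = 4
h = (b - a)/n = 0.437500

Trapezoidal rule: (h/2)[f(x₀) + 2f(x₁) + 2f(x₂) + ... + f(xₙ)]

x_0 = 0.2500, f(x_0) = 0.941176, coefficient = 1
x_1 = 0.6875, f(x_1) = 0.679045, coefficient = 2
x_2 = 1.1250, f(x_2) = 0.441379, coefficient = 2
x_3 = 1.5625, f(x_3) = 0.290579, coefficient = 2
x_4 = 2.0000, f(x_4) = 0.200000, coefficient = 1

I ≈ (0.437500/2) × 3.963183 = 0.866946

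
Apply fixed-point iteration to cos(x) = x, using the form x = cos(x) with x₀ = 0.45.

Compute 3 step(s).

Equation: cos(x) = x
Fixed-point form: x = cos(x)
x₀ = 0.45

x_1 = g(0.450000) = 0.900447
x_2 = g(0.900447) = 0.621260
x_3 = g(0.621260) = 0.813146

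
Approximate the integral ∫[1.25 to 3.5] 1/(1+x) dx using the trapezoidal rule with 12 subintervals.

f(x) = 1/(1+x)
a = 1.25, b = 3.5, n = 12
h = (b - a)/n = 0.187500

Trapezoidal rule: (h/2)[f(x₀) + 2f(x₁) + 2f(x₂) + ... + f(xₙ)]

x_0 = 1.2500, f(x_0) = 0.444444, coefficient = 1
x_1 = 1.4375, f(x_1) = 0.410256, coefficient = 2
x_2 = 1.6250, f(x_2) = 0.380952, coefficient = 2
x_3 = 1.8125, f(x_3) = 0.355556, coefficient = 2
x_4 = 2.0000, f(x_4) = 0.333333, coefficient = 2
x_5 = 2.1875, f(x_5) = 0.313725, coefficient = 2
x_6 = 2.3750, f(x_6) = 0.296296, coefficient = 2
x_7 = 2.5625, f(x_7) = 0.280702, coefficient = 2
x_8 = 2.7500, f(x_8) = 0.266667, coefficient = 2
x_9 = 2.9375, f(x_9) = 0.253968, coefficient = 2
x_10 = 3.1250, f(x_10) = 0.242424, coefficient = 2
x_11 = 3.3125, f(x_11) = 0.231884, coefficient = 2
x_12 = 3.5000, f(x_12) = 0.222222, coefficient = 1

I ≈ (0.187500/2) × 7.398196 = 0.693581
Exact value: 0.693147
Error: 0.000434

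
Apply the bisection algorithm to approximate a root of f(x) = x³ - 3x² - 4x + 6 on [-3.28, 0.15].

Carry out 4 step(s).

f(x) = x³ - 3x² - 4x + 6
Initial interval: [-3.28, 0.15]

Iteration 1:
  c_1 = (-3.280000 + 0.150000)/2 = -1.565000
  f(c_1) = f(-1.565000) = 1.079288
  f(a) × f(c) < 0, new interval: [-3.280000, -1.565000]
Iteration 2:
  c_2 = (-3.280000 + (-1.565000))/2 = -2.422500
  f(c_2) = f(-2.422500) = -16.131975
  f(a) × f(c) ≥ 0, new interval: [-2.422500, -1.565000]
Iteration 3:
  c_3 = (-2.422500 + (-1.565000))/2 = -1.993750
  f(c_3) = f(-1.993750) = -5.875351
  f(a) × f(c) ≥ 0, new interval: [-1.993750, -1.565000]
Iteration 4:
  c_4 = (-1.993750 + (-1.565000))/2 = -1.779375
  f(c_4) = f(-1.779375) = -2.014840
  f(a) × f(c) ≥ 0, new interval: [-1.779375, -1.565000]

After 4 iteration(s), the approximation is c_4 = -1.779375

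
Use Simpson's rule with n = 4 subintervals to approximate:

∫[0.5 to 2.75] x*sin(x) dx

f(x) = x*sin(x)
a = 0.5, b = 2.75, n = 4
h = (b - a)/n = 0.562500

Simpson's rule: (h/3)[f(x₀) + 4f(x₁) + 2f(x₂) + ... + f(xₙ)]

x_0 = 0.5000, f(x_0) = 0.239713, coefficient = 1
x_1 = 1.0625, f(x_1) = 0.928173, coefficient = 4
x_2 = 1.6250, f(x_2) = 1.622613, coefficient = 2
x_3 = 2.1875, f(x_3) = 1.784539, coefficient = 4
x_4 = 2.7500, f(x_4) = 1.049568, coefficient = 1

I ≈ (0.562500/3) × 15.385357 = 2.884754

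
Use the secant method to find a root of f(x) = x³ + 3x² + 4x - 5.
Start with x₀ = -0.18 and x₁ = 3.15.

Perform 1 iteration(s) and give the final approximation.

f(x) = x³ + 3x² + 4x - 5
x₀ = -0.18, x₁ = 3.15

Secant formula: x_{n+1} = x_n - f(x_n)(x_n - x_{n-1})/(f(x_n) - f(x_{n-1}))

Iteration 1:
  f(-0.180000) = -5.628632
  f(3.150000) = 68.623375
  x_2 = 3.150000 - 68.623375×(3.150000 - (-0.180000))/(68.623375 - (-5.628632))
       = 0.072429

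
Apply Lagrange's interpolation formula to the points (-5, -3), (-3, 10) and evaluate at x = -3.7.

Lagrange interpolation formula:
P(x) = Σ yᵢ × Lᵢ(x)
where Lᵢ(x) = Π_{j≠i} (x - xⱼ)/(xᵢ - xⱼ)

L_0(-3.7) = (-3.7 - (-3))/(-5 - (-3)) = 0.350000
L_1(-3.7) = (-3.7 - (-5))/(-3 - (-5)) = 0.650000

P(-3.7) = (-3)×L_0(-3.7) + 10×L_1(-3.7)
P(-3.7) = 5.450000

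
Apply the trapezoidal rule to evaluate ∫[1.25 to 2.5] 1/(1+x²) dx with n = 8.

f(x) = 1/(1+x²)
a = 1.25, b = 2.5, n = 8
h = (b - a)/n = 0.156250

Trapezoidal rule: (h/2)[f(x₀) + 2f(x₁) + 2f(x₂) + ... + f(xₙ)]

x_0 = 1.2500, f(x_0) = 0.390244, coefficient = 1
x_1 = 1.4062, f(x_1) = 0.335848, coefficient = 2
x_2 = 1.5625, f(x_2) = 0.290579, coefficient = 2
x_3 = 1.7188, f(x_3) = 0.252902, coefficient = 2
x_4 = 1.8750, f(x_4) = 0.221453, coefficient = 2
x_5 = 2.0312, f(x_5) = 0.195085, coefficient = 2
x_6 = 2.1875, f(x_6) = 0.172856, coefficient = 2
x_7 = 2.3438, f(x_7) = 0.154008, coefficient = 2
x_8 = 2.5000, f(x_8) = 0.137931, coefficient = 1

I ≈ (0.156250/2) × 3.773637 = 0.294815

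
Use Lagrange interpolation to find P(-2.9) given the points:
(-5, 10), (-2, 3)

Lagrange interpolation formula:
P(x) = Σ yᵢ × Lᵢ(x)
where Lᵢ(x) = Π_{j≠i} (x - xⱼ)/(xᵢ - xⱼ)

L_0(-2.9) = (-2.9 - (-2))/(-5 - (-2)) = 0.300000
L_1(-2.9) = (-2.9 - (-5))/(-2 - (-5)) = 0.700000

P(-2.9) = 10×L_0(-2.9) + 3×L_1(-2.9)
P(-2.9) = 5.100000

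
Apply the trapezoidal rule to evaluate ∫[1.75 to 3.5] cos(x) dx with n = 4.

f(x) = cos(x)
a = 1.75, b = 3.5, n = 4
h = (b - a)/n = 0.437500

Trapezoidal rule: (h/2)[f(x₀) + 2f(x₁) + 2f(x₂) + ... + f(xₙ)]

x_0 = 1.7500, f(x_0) = -0.178246, coefficient = 1
x_1 = 2.1875, f(x_1) = -0.578349, coefficient = 2
x_2 = 2.6250, f(x_2) = -0.869507, coefficient = 2
x_3 = 3.0625, f(x_3) = -0.996874, coefficient = 2
x_4 = 3.5000, f(x_4) = -0.936457, coefficient = 1

I ≈ (0.437500/2) × -6.004163 = -1.313411
Exact value: -1.334769
Error: 0.021358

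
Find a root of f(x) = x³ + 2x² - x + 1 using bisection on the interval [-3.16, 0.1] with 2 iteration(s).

f(x) = x³ + 2x² - x + 1
Initial interval: [-3.16, 0.1]

Iteration 1:
  c_1 = (-3.160000 + 0.100000)/2 = -1.530000
  f(c_1) = f(-1.530000) = 3.630223
  f(a) × f(c) < 0, new interval: [-3.160000, -1.530000]
Iteration 2:
  c_2 = (-3.160000 + (-1.530000))/2 = -2.345000
  f(c_2) = f(-2.345000) = 1.447836
  f(a) × f(c) < 0, new interval: [-3.160000, -2.345000]

After 2 iteration(s), the approximation is c_2 = -2.345000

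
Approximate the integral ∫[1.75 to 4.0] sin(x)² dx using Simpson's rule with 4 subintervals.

f(x) = sin(x)²
a = 1.75, b = 4.0, n = 4
h = (b - a)/n = 0.562500

Simpson's rule: (h/3)[f(x₀) + 4f(x₁) + 2f(x₂) + ... + f(xₙ)]

x_0 = 1.7500, f(x_0) = 0.968228, coefficient = 1
x_1 = 2.3125, f(x_1) = 0.543639, coefficient = 4
x_2 = 2.8750, f(x_2) = 0.069404, coefficient = 2
x_3 = 3.4375, f(x_3) = 0.085035, coefficient = 4
x_4 = 4.0000, f(x_4) = 0.572750, coefficient = 1

I ≈ (0.562500/3) × 4.194482 = 0.786465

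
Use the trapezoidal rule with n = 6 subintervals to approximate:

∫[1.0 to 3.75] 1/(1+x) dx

f(x) = 1/(1+x)
a = 1.0, b = 3.75, n = 6
h = (b - a)/n = 0.458333

Trapezoidal rule: (h/2)[f(x₀) + 2f(x₁) + 2f(x₂) + ... + f(xₙ)]

x_0 = 1.0000, f(x_0) = 0.500000, coefficient = 1
x_1 = 1.4583, f(x_1) = 0.406780, coefficient = 2
x_2 = 1.9167, f(x_2) = 0.342857, coefficient = 2
x_3 = 2.3750, f(x_3) = 0.296296, coefficient = 2
x_4 = 2.8333, f(x_4) = 0.260870, coefficient = 2
x_5 = 3.2917, f(x_5) = 0.233010, coefficient = 2
x_6 = 3.7500, f(x_6) = 0.210526, coefficient = 1

I ≈ (0.458333/2) × 3.790151 = 0.868576
Exact value: 0.864997
Error: 0.003579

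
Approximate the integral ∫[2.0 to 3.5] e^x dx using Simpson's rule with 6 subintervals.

f(x) = e^x
a = 2.0, b = 3.5, n = 6
h = (b - a)/n = 0.250000

Simpson's rule: (h/3)[f(x₀) + 4f(x₁) + 2f(x₂) + ... + f(xₙ)]

x_0 = 2.0000, f(x_0) = 7.389056, coefficient = 1
x_1 = 2.2500, f(x_1) = 9.487736, coefficient = 4
x_2 = 2.5000, f(x_2) = 12.182494, coefficient = 2
x_3 = 2.7500, f(x_3) = 15.642632, coefficient = 4
x_4 = 3.0000, f(x_4) = 20.085537, coefficient = 2
x_5 = 3.2500, f(x_5) = 25.790340, coefficient = 4
x_6 = 3.5000, f(x_6) = 33.115452, coefficient = 1

I ≈ (0.250000/3) × 308.723400 = 25.726950
Exact value: 25.726396
Error: 0.000554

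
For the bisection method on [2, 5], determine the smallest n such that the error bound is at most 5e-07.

We need (b-a)/2^n ≤ 5e-07
(5 - 2)/2^n ≤ 5e-07
3/2^n ≤ 5e-07
2^n ≥ 6000000
n ≥ log₂(6000000) = 22.52
n ≥ 23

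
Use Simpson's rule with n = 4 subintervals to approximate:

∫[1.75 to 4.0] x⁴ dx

f(x) = x⁴
a = 1.75, b = 4.0, n = 4
h = (b - a)/n = 0.562500

Simpson's rule: (h/3)[f(x₀) + 4f(x₁) + 2f(x₂) + ... + f(xₙ)]

x_0 = 1.7500, f(x_0) = 9.378906, coefficient = 1
x_1 = 2.3125, f(x_1) = 28.597427, coefficient = 4
x_2 = 2.8750, f(x_2) = 68.320557, coefficient = 2
x_3 = 3.4375, f(x_3) = 139.627457, coefficient = 4
x_4 = 4.0000, f(x_4) = 256.000000, coefficient = 1

I ≈ (0.562500/3) × 1074.919556 = 201.547417
Exact value: 201.517383
Error: 0.030034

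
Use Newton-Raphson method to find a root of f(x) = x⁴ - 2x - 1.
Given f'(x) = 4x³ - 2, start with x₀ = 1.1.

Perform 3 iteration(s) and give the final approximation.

f(x) = x⁴ - 2x - 1
f'(x) = 4x³ - 2
x₀ = 1.1

Newton-Raphson formula: x_{n+1} = x_n - f(x_n)/f'(x_n)

Iteration 1:
  f(1.100000) = -1.735900
  f'(1.100000) = 3.324000
  x_1 = 1.100000 - (-1.735900)/3.324000 = 1.622232
Iteration 2:
  f(1.622232) = 2.681051
  f'(1.622232) = 15.076509
  x_2 = 1.622232 - 2.681051/15.076509 = 1.444403
Iteration 3:
  f(1.444403) = 0.463837
  f'(1.444403) = 10.053820
  x_3 = 1.444403 - 0.463837/10.053820 = 1.398267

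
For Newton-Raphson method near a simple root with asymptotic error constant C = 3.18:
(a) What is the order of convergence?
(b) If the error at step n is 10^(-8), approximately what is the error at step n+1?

(a) Newton-Raphson has quadratic (order 2) convergence near simple roots.
    This means |e_{n+1}| ≈ C|e_n|².

(b) With |e_n| = 10^(-8) and C = 3.18:
    |e_{n+1}| ≈ 3.18 × (10^(-8))² = 3.18 × 10^(-16)

(a) 2 (quadratic); (b) |e_{n+1}| ≈ 3.180e-16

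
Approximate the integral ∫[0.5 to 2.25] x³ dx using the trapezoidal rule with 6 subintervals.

f(x) = x³
a = 0.5, b = 2.25, n = 6
h = (b - a)/n = 0.291667

Trapezoidal rule: (h/2)[f(x₀) + 2f(x₁) + 2f(x₂) + ... + f(xₙ)]

x_0 = 0.5000, f(x_0) = 0.125000, coefficient = 1
x_1 = 0.7917, f(x_1) = 0.496166, coefficient = 2
x_2 = 1.0833, f(x_2) = 1.271412, coefficient = 2
x_3 = 1.3750, f(x_3) = 2.599609, coefficient = 2
x_4 = 1.6667, f(x_4) = 4.629630, coefficient = 2
x_5 = 1.9583, f(x_5) = 7.510344, coefficient = 2
x_6 = 2.2500, f(x_6) = 11.390625, coefficient = 1

I ≈ (0.291667/2) × 44.529948 = 6.493951
Exact value: 6.391602
Error: 0.102349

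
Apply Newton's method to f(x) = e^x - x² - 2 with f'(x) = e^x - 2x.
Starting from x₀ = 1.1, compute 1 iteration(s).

f(x) = e^x - x² - 2
f'(x) = e^x - 2x
x₀ = 1.1

Newton-Raphson formula: x_{n+1} = x_n - f(x_n)/f'(x_n)

Iteration 1:
  f(1.100000) = -0.205834
  f'(1.100000) = 0.804166
  x_1 = 1.100000 - (-0.205834)/0.804166 = 1.355960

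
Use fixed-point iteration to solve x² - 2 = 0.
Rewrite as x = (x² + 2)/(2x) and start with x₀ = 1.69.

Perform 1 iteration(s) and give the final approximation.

Equation: x² - 2 = 0
Fixed-point form: x = (x² + 2)/(2x)
x₀ = 1.69

x_1 = g(1.690000) = 1.436716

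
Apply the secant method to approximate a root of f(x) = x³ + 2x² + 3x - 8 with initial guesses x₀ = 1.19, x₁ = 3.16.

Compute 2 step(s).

f(x) = x³ + 2x² + 3x - 8
x₀ = 1.19, x₁ = 3.16

Secant formula: x_{n+1} = x_n - f(x_n)(x_n - x_{n-1})/(f(x_n) - f(x_{n-1}))

Iteration 1:
  f(1.190000) = 0.087359
  f(3.160000) = 53.005696
  x_2 = 3.160000 - 53.005696×(3.160000 - 1.190000)/(53.005696 - 0.087359)
       = 1.186748
Iteration 2:
  f(3.160000) = 53.005696
  f(1.186748) = 0.048365
  x_3 = 1.186748 - 0.048365×(1.186748 - 3.160000)/(0.048365 - 53.005696)
       = 1.184946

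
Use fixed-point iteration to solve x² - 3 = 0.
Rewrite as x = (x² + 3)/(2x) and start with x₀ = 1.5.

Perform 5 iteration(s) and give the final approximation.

Equation: x² - 3 = 0
Fixed-point form: x = (x² + 3)/(2x)
x₀ = 1.5

x_1 = g(1.500000) = 1.750000
x_2 = g(1.750000) = 1.732143
x_3 = g(1.732143) = 1.732051
x_4 = g(1.732051) = 1.732051
x_5 = g(1.732051) = 1.732051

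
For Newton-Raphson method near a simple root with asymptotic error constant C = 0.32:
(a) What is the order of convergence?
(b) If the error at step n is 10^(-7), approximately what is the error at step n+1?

(a) Newton-Raphson has quadratic (order 2) convergence near simple roots.
    This means |e_{n+1}| ≈ C|e_n|².

(b) With |e_n| = 10^(-7) and C = 0.32:
    |e_{n+1}| ≈ 0.32 × (10^(-7))² = 0.32 × 10^(-14)

(a) 2 (quadratic); (b) |e_{n+1}| ≈ 3.200e-15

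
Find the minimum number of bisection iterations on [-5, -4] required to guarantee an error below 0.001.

We need (b-a)/2^n ≤ 0.001
(-4 - (-5))/2^n ≤ 0.001
1/2^n ≤ 0.001
2^n ≥ 1000
n ≥ log₂(1000) = 9.97
n ≥ 10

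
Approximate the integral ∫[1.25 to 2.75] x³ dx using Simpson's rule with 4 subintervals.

f(x) = x³
a = 1.25, b = 2.75, n = 4
h = (b - a)/n = 0.375000

Simpson's rule: (h/3)[f(x₀) + 4f(x₁) + 2f(x₂) + ... + f(xₙ)]

x_0 = 1.2500, f(x_0) = 1.953125, coefficient = 1
x_1 = 1.6250, f(x_1) = 4.291016, coefficient = 4
x_2 = 2.0000, f(x_2) = 8.000000, coefficient = 2
x_3 = 2.3750, f(x_3) = 13.396484, coefficient = 4
x_4 = 2.7500, f(x_4) = 20.796875, coefficient = 1

I ≈ (0.375000/3) × 109.500000 = 13.687500
Exact value: 13.687500
Error: 0.000000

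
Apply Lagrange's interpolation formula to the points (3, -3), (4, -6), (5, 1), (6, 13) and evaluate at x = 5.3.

Lagrange interpolation formula:
P(x) = Σ yᵢ × Lᵢ(x)
where Lᵢ(x) = Π_{j≠i} (x - xⱼ)/(xᵢ - xⱼ)

L_0(5.3) = (5.3 - 4)/(3 - 4) × (5.3 - 5)/(3 - 5) × (5.3 - 6)/(3 - 6) = 0.045500
L_1(5.3) = (5.3 - 3)/(4 - 3) × (5.3 - 5)/(4 - 5) × (5.3 - 6)/(4 - 6) = -0.241500
L_2(5.3) = (5.3 - 3)/(5 - 3) × (5.3 - 4)/(5 - 4) × (5.3 - 6)/(5 - 6) = 1.046500
L_3(5.3) = (5.3 - 3)/(6 - 3) × (5.3 - 4)/(6 - 4) × (5.3 - 5)/(6 - 5) = 0.149500

P(5.3) = (-3)×L_0(5.3) + (-6)×L_1(5.3) + 1×L_2(5.3) + 13×L_3(5.3)
P(5.3) = 4.302500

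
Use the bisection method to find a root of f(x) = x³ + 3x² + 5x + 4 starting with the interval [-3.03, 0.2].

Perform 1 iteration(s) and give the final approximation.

f(x) = x³ + 3x² + 5x + 4
Initial interval: [-3.03, 0.2]

Iteration 1:
  c_1 = (-3.030000 + 0.200000)/2 = -1.415000
  f(c_1) = f(-1.415000) = 0.098527
  f(a) × f(c) < 0, new interval: [-3.030000, -1.415000]

After 1 iteration(s), the approximation is c_1 = -1.415000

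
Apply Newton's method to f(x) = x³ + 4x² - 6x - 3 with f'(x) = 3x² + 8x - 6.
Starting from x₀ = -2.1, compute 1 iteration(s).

f(x) = x³ + 4x² - 6x - 3
f'(x) = 3x² + 8x - 6
x₀ = -2.1

Newton-Raphson formula: x_{n+1} = x_n - f(x_n)/f'(x_n)

Iteration 1:
  f(-2.100000) = 17.979000
  f'(-2.100000) = -9.570000
  x_1 = -2.100000 - 17.979000/(-9.570000) = -0.221317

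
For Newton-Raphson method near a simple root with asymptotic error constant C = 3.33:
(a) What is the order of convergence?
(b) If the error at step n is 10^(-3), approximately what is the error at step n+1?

(a) Newton-Raphson has quadratic (order 2) convergence near simple roots.
    This means |e_{n+1}| ≈ C|e_n|².

(b) With |e_n| = 10^(-3) and C = 3.33:
    |e_{n+1}| ≈ 3.33 × (10^(-3))² = 3.33 × 10^(-6)

(a) 2 (quadratic); (b) |e_{n+1}| ≈ 3.330e-06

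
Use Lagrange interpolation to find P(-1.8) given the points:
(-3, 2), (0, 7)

Lagrange interpolation formula:
P(x) = Σ yᵢ × Lᵢ(x)
where Lᵢ(x) = Π_{j≠i} (x - xⱼ)/(xᵢ - xⱼ)

L_0(-1.8) = (-1.8 - 0)/(-3 - 0) = 0.600000
L_1(-1.8) = (-1.8 - (-3))/(0 - (-3)) = 0.400000

P(-1.8) = 2×L_0(-1.8) + 7×L_1(-1.8)
P(-1.8) = 4.000000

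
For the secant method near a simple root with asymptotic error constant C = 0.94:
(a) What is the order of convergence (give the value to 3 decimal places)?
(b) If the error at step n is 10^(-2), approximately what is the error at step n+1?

(a) Secant method has superlinear convergence with order φ = (1+√5)/2 ≈ 1.618.
    This means |e_{n+1}| ≈ C|e_n|^1.618.

(b) With |e_n| = 10^(-2) and C = 0.94:
    |e_{n+1}| ≈ 0.94 × (10^(-2))^1.618 = 0.94 × 10^(-3.24)

(a) ≈ 1.618 (golden ratio); (b) |e_{n+1}| ≈ 5.458e-04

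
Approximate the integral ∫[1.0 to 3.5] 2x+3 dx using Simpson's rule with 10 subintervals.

f(x) = 2x+3
a = 1.0, b = 3.5, n = 10
h = (b - a)/n = 0.250000

Simpson's rule: (h/3)[f(x₀) + 4f(x₁) + 2f(x₂) + ... + f(xₙ)]

x_0 = 1.0000, f(x_0) = 5.000000, coefficient = 1
x_1 = 1.2500, f(x_1) = 5.500000, coefficient = 4
x_2 = 1.5000, f(x_2) = 6.000000, coefficient = 2
x_3 = 1.7500, f(x_3) = 6.500000, coefficient = 4
x_4 = 2.0000, f(x_4) = 7.000000, coefficient = 2
x_5 = 2.2500, f(x_5) = 7.500000, coefficient = 4
x_6 = 2.5000, f(x_6) = 8.000000, coefficient = 2
x_7 = 2.7500, f(x_7) = 8.500000, coefficient = 4
x_8 = 3.0000, f(x_8) = 9.000000, coefficient = 2
x_9 = 3.2500, f(x_9) = 9.500000, coefficient = 4
x_10 = 3.5000, f(x_10) = 10.000000, coefficient = 1

I ≈ (0.250000/3) × 225.000000 = 18.750000
Exact value: 18.750000
Error: 0.000000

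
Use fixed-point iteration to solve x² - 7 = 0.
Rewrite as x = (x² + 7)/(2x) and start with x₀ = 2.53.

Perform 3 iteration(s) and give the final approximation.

Equation: x² - 7 = 0
Fixed-point form: x = (x² + 7)/(2x)
x₀ = 2.53

x_1 = g(2.530000) = 2.648399
x_2 = g(2.648399) = 2.645753
x_3 = g(2.645753) = 2.645751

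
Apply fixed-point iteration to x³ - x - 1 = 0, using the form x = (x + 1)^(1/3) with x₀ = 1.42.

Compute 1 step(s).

Equation: x³ - x - 1 = 0
Fixed-point form: x = (x + 1)^(1/3)
x₀ = 1.42

x_1 = g(1.420000) = 1.342575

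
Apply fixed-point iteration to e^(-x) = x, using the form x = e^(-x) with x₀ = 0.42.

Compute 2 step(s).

Equation: e^(-x) = x
Fixed-point form: x = e^(-x)
x₀ = 0.42

x_1 = g(0.420000) = 0.657047
x_2 = g(0.657047) = 0.518380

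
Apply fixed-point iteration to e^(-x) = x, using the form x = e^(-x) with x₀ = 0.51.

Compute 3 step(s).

Equation: e^(-x) = x
Fixed-point form: x = e^(-x)
x₀ = 0.51

x_1 = g(0.510000) = 0.600496
x_2 = g(0.600496) = 0.548540
x_3 = g(0.548540) = 0.577793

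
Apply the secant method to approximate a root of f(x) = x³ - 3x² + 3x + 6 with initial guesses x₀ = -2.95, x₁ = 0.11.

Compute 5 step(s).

f(x) = x³ - 3x² + 3x + 6
x₀ = -2.95, x₁ = 0.11

Secant formula: x_{n+1} = x_n - f(x_n)(x_n - x_{n-1})/(f(x_n) - f(x_{n-1}))

Iteration 1:
  f(-2.950000) = -54.629875
  f(0.110000) = 6.295031
  x_2 = 0.110000 - 6.295031×(0.110000 - (-2.950000))/(6.295031 - (-54.629875))
       = -0.206173
Iteration 2:
  f(0.110000) = 6.295031
  f(-0.206173) = 5.245196
  x_3 = -0.206173 - 5.245196×(-0.206173 - 0.110000)/(5.245196 - 6.295031)
       = -1.785839
Iteration 3:
  f(-0.206173) = 5.245196
  f(-1.785839) = -14.620609
  x_4 = -1.785839 - (-14.620609)×(-1.785839 - (-0.206173))/(-14.620609 - 5.245196)
       = -0.623254
Iteration 4:
  f(-1.785839) = -14.620609
  f(-0.623254) = 2.722800
  x_5 = -0.623254 - 2.722800×(-0.623254 - (-1.785839))/(2.722800 - (-14.620609))
       = -0.805772
Iteration 5:
  f(-0.623254) = 2.722800
  f(-0.805772) = 1.111714
  x_6 = -0.805772 - 1.111714×(-0.805772 - (-0.623254))/(1.111714 - 2.722800)
       = -0.931717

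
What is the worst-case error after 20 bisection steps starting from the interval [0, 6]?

Bisection error bound: |error| ≤ (b-a)/2^n
|error| ≤ (6 - 0)/2^20 = 6/2^20
|error| ≤ 0.0000057220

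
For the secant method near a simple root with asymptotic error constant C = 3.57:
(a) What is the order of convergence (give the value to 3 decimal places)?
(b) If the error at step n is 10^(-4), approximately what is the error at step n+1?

(a) Secant method has superlinear convergence with order φ = (1+√5)/2 ≈ 1.618.
    This means |e_{n+1}| ≈ C|e_n|^1.618.

(b) With |e_n| = 10^(-4) and C = 3.57:
    |e_{n+1}| ≈ 3.57 × (10^(-4))^1.618 = 3.57 × 10^(-6.47)

(a) ≈ 1.618 (golden ratio); (b) |e_{n+1}| ≈ 1.204e-06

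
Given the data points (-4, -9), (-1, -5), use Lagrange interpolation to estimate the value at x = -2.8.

Lagrange interpolation formula:
P(x) = Σ yᵢ × Lᵢ(x)
where Lᵢ(x) = Π_{j≠i} (x - xⱼ)/(xᵢ - xⱼ)

L_0(-2.8) = (-2.8 - (-1))/(-4 - (-1)) = 0.600000
L_1(-2.8) = (-2.8 - (-4))/(-1 - (-4)) = 0.400000

P(-2.8) = (-9)×L_0(-2.8) + (-5)×L_1(-2.8)
P(-2.8) = -7.400000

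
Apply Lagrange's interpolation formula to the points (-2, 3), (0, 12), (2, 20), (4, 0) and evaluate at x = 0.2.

Lagrange interpolation formula:
P(x) = Σ yᵢ × Lᵢ(x)
where Lᵢ(x) = Π_{j≠i} (x - xⱼ)/(xᵢ - xⱼ)

L_0(0.2) = (0.2 - 0)/(-2 - 0) × (0.2 - 2)/(-2 - 2) × (0.2 - 4)/(-2 - 4) = -0.028500
L_1(0.2) = (0.2 - (-2))/(0 - (-2)) × (0.2 - 2)/(0 - 2) × (0.2 - 4)/(0 - 4) = 0.940500
L_2(0.2) = (0.2 - (-2))/(2 - (-2)) × (0.2 - 0)/(2 - 0) × (0.2 - 4)/(2 - 4) = 0.104500
L_3(0.2) = (0.2 - (-2))/(4 - (-2)) × (0.2 - 0)/(4 - 0) × (0.2 - 2)/(4 - 2) = -0.016500

P(0.2) = 3×L_0(0.2) + 12×L_1(0.2) + 20×L_2(0.2) + 0×L_3(0.2)
P(0.2) = 13.290500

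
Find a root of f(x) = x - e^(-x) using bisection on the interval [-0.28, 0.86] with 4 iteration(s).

f(x) = x - e^(-x)
Initial interval: [-0.28, 0.86]

Iteration 1:
  c_1 = (-0.280000 + 0.860000)/2 = 0.290000
  f(c_1) = f(0.290000) = -0.458264
  f(a) × f(c) ≥ 0, new interval: [0.290000, 0.860000]
Iteration 2:
  c_2 = (0.290000 + 0.860000)/2 = 0.575000
  f(c_2) = f(0.575000) = 0.012295
  f(a) × f(c) < 0, new interval: [0.290000, 0.575000]
Iteration 3:
  c_3 = (0.290000 + 0.575000)/2 = 0.432500
  f(c_3) = f(0.432500) = -0.216385
  f(a) × f(c) ≥ 0, new interval: [0.432500, 0.575000]
Iteration 4:
  c_4 = (0.432500 + 0.575000)/2 = 0.503750
  f(c_4) = f(0.503750) = -0.100510
  f(a) × f(c) ≥ 0, new interval: [0.503750, 0.575000]

After 4 iteration(s), the approximation is c_4 = 0.503750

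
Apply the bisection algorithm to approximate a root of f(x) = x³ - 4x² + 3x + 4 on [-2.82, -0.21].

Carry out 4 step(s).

f(x) = x³ - 4x² + 3x + 4
Initial interval: [-2.82, -0.21]

Iteration 1:
  c_1 = (-2.820000 + (-0.210000))/2 = -1.515000
  f(c_1) = f(-1.515000) = -13.203166
  f(a) × f(c) ≥ 0, new interval: [-1.515000, -0.210000]
Iteration 2:
  c_2 = (-1.515000 + (-0.210000))/2 = -0.862500
  f(c_2) = f(-0.862500) = -2.204744
  f(a) × f(c) ≥ 0, new interval: [-0.862500, -0.210000]
Iteration 3:
  c_3 = (-0.862500 + (-0.210000))/2 = -0.536250
  f(c_3) = f(-0.536250) = 1.086788
  f(a) × f(c) < 0, new interval: [-0.862500, -0.536250]
Iteration 4:
  c_4 = (-0.862500 + (-0.536250))/2 = -0.699375
  f(c_4) = f(-0.699375) = -0.396709
  f(a) × f(c) ≥ 0, new interval: [-0.699375, -0.536250]

After 4 iteration(s), the approximation is c_4 = -0.699375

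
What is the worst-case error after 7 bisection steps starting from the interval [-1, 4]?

Bisection error bound: |error| ≤ (b-a)/2^n
|error| ≤ (4 - (-1))/2^7 = 5/2^7
|error| ≤ 0.0390625000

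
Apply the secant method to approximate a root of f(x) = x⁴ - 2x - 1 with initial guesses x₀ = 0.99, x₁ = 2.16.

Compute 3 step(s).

f(x) = x⁴ - 2x - 1
x₀ = 0.99, x₁ = 2.16

Secant formula: x_{n+1} = x_n - f(x_n)(x_n - x_{n-1})/(f(x_n) - f(x_{n-1}))

Iteration 1:
  f(0.990000) = -2.019404
  f(2.160000) = 16.447823
  x_2 = 2.160000 - 16.447823×(2.160000 - 0.990000)/(16.447823 - (-2.019404))
       = 1.117940
Iteration 2:
  f(2.160000) = 16.447823
  f(1.117940) = -1.673904
  x_3 = 1.117940 - (-1.673904)×(1.117940 - 2.160000)/(-1.673904 - 16.447823)
       = 1.214195
Iteration 3:
  f(1.117940) = -1.673904
  f(1.214195) = -1.254918
  x_4 = 1.214195 - (-1.254918)×(1.214195 - 1.117940)/(-1.254918 - (-1.673904))
       = 1.502491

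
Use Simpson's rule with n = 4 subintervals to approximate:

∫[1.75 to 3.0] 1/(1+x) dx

f(x) = 1/(1+x)
a = 1.75, b = 3.0, n = 4
h = (b - a)/n = 0.312500

Simpson's rule: (h/3)[f(x₀) + 4f(x₁) + 2f(x₂) + ... + f(xₙ)]

x_0 = 1.7500, f(x_0) = 0.363636, coefficient = 1
x_1 = 2.0625, f(x_1) = 0.326531, coefficient = 4
x_2 = 2.3750, f(x_2) = 0.296296, coefficient = 2
x_3 = 2.6875, f(x_3) = 0.271186, coefficient = 4
x_4 = 3.0000, f(x_4) = 0.250000, coefficient = 1

I ≈ (0.312500/3) × 3.597097 = 0.374698
Exact value: 0.374693
Error: 0.000004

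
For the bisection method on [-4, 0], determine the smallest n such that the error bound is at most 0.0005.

We need (b-a)/2^n ≤ 0.0005
(0 - (-4))/2^n ≤ 0.0005
4/2^n ≤ 0.0005
2^n ≥ 8000
n ≥ log₂(8000) = 12.97
n ≥ 13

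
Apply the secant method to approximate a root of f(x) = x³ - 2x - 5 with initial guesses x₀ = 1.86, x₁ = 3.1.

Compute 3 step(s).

f(x) = x³ - 2x - 5
x₀ = 1.86, x₁ = 3.1

Secant formula: x_{n+1} = x_n - f(x_n)(x_n - x_{n-1})/(f(x_n) - f(x_{n-1}))

Iteration 1:
  f(1.860000) = -2.285144
  f(3.100000) = 18.591000
  x_2 = 3.100000 - 18.591000×(3.100000 - 1.860000)/(18.591000 - (-2.285144))
       = 1.995733
Iteration 2:
  f(3.100000) = 18.591000
  f(1.995733) = -1.042562
  x_3 = 1.995733 - (-1.042562)×(1.995733 - 3.100000)/(-1.042562 - 18.591000)
       = 2.054371
Iteration 3:
  f(1.995733) = -1.042562
  f(2.054371) = -0.438397
  x_4 = 2.054371 - (-0.438397)×(2.054371 - 1.995733)/(-0.438397 - (-1.042562))
       = 2.096919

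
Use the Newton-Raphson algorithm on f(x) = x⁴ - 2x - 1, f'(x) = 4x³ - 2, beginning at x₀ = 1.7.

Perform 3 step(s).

f(x) = x⁴ - 2x - 1
f'(x) = 4x³ - 2
x₀ = 1.7

Newton-Raphson formula: x_{n+1} = x_n - f(x_n)/f'(x_n)

Iteration 1:
  f(1.700000) = 3.952100
  f'(1.700000) = 17.652000
  x_1 = 1.700000 - 3.952100/17.652000 = 1.476110
Iteration 2:
  f(1.476110) = 0.795392
  f'(1.476110) = 10.865198
  x_2 = 1.476110 - 0.795392/10.865198 = 1.402905
Iteration 3:
  f(1.402905) = 0.067773
  f'(1.402905) = 9.044464
  x_3 = 1.402905 - 0.067773/9.044464 = 1.395412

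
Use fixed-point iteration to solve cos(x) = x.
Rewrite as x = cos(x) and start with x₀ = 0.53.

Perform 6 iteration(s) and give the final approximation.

Equation: cos(x) = x
Fixed-point form: x = cos(x)
x₀ = 0.53

x_1 = g(0.530000) = 0.862807
x_2 = g(0.862807) = 0.650308
x_3 = g(0.650308) = 0.795898
x_4 = g(0.795898) = 0.699644
x_5 = g(0.699644) = 0.765072
x_6 = g(0.765072) = 0.721333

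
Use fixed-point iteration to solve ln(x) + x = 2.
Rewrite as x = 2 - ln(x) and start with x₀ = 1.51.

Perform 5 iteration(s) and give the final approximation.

Equation: ln(x) + x = 2
Fixed-point form: x = 2 - ln(x)
x₀ = 1.51

x_1 = g(1.510000) = 1.587890
x_2 = g(1.587890) = 1.537594
x_3 = g(1.537594) = 1.569781
x_4 = g(1.569781) = 1.549064
x_5 = g(1.549064) = 1.562349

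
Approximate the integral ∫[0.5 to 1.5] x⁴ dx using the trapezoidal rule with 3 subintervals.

f(x) = x⁴
a = 0.5, b = 1.5, n = 3
h = (b - a)/n = 0.333333

Trapezoidal rule: (h/2)[f(x₀) + 2f(x₁) + 2f(x₂) + ... + f(xₙ)]

x_0 = 0.5000, f(x_0) = 0.062500, coefficient = 1
x_1 = 0.8333, f(x_1) = 0.482253, coefficient = 2
x_2 = 1.1667, f(x_2) = 1.852623, coefficient = 2
x_3 = 1.5000, f(x_3) = 5.062500, coefficient = 1

I ≈ (0.333333/2) × 9.794753 = 1.632459
Exact value: 1.512500
Error: 0.119959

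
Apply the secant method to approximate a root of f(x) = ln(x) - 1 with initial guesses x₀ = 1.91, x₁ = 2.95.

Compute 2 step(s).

f(x) = ln(x) - 1
x₀ = 1.91, x₁ = 2.95

Secant formula: x_{n+1} = x_n - f(x_n)(x_n - x_{n-1})/(f(x_n) - f(x_{n-1}))

Iteration 1:
  f(1.910000) = -0.352897
  f(2.950000) = 0.081805
  x_2 = 2.950000 - 0.081805×(2.950000 - 1.910000)/(0.081805 - (-0.352897))
       = 2.754286
Iteration 2:
  f(2.950000) = 0.081805
  f(2.754286) = 0.013158
  x_3 = 2.754286 - 0.013158×(2.754286 - 2.950000)/(0.013158 - 0.081805)
       = 2.716772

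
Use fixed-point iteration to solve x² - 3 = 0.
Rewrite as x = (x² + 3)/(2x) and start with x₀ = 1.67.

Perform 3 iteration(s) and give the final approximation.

Equation: x² - 3 = 0
Fixed-point form: x = (x² + 3)/(2x)
x₀ = 1.67

x_1 = g(1.670000) = 1.733204
x_2 = g(1.733204) = 1.732051
x_3 = g(1.732051) = 1.732051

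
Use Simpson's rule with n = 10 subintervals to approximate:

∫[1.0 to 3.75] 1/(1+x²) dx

f(x) = 1/(1+x²)
a = 1.0, b = 3.75, n = 10
h = (b - a)/n = 0.275000

Simpson's rule: (h/3)[f(x₀) + 4f(x₁) + 2f(x₂) + ... + f(xₙ)]

x_0 = 1.0000, f(x_0) = 0.500000, coefficient = 1
x_1 = 1.2750, f(x_1) = 0.380862, coefficient = 4
x_2 = 1.5500, f(x_2) = 0.293902, coefficient = 2
x_3 = 1.8250, f(x_3) = 0.230914, coefficient = 4
x_4 = 2.1000, f(x_4) = 0.184843, coefficient = 2
x_5 = 2.3750, f(x_5) = 0.150588, coefficient = 4
x_6 = 2.6500, f(x_6) = 0.124649, coefficient = 2
x_7 = 2.9250, f(x_7) = 0.104650, coefficient = 4
x_8 = 3.2000, f(x_8) = 0.088968, coefficient = 2
x_9 = 3.4750, f(x_9) = 0.076478, coefficient = 4
x_10 = 3.7500, f(x_10) = 0.066390, coefficient = 1

I ≈ (0.275000/3) × 5.725082 = 0.524799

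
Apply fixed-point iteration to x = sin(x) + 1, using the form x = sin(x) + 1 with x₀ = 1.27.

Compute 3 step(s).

Equation: x = sin(x) + 1
Fixed-point form: x = sin(x) + 1
x₀ = 1.27

x_1 = g(1.270000) = 1.955101
x_2 = g(1.955101) = 1.927059
x_3 = g(1.927059) = 1.937207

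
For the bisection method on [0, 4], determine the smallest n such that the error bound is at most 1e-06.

We need (b-a)/2^n ≤ 1e-06
(4 - 0)/2^n ≤ 1e-06
4/2^n ≤ 1e-06
2^n ≥ 4000000
n ≥ log₂(4000000) = 21.93
n ≥ 22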